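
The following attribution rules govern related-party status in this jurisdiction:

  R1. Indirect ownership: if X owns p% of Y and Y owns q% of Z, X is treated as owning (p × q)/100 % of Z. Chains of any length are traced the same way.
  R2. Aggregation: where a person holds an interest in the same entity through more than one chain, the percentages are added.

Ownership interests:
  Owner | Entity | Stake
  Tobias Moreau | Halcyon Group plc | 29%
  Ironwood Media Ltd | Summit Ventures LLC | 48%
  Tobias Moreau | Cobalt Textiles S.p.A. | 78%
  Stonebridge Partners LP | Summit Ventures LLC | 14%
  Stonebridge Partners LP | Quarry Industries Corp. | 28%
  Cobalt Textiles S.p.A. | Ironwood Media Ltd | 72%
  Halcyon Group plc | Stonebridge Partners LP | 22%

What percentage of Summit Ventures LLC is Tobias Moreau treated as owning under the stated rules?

Chain via Halcyon Group plc → Stonebridge Partners LP (R1): 29% × 22% × 14% = 0.8932% of Summit Ventures LLC.
Chain via Cobalt Textiles S.p.A. → Ironwood Media Ltd (R1): 78% × 72% × 48% = 26.9568% of Summit Ventures LLC.
Aggregating (R2): 0.8932% + 26.9568% = 27.85%.

27.85%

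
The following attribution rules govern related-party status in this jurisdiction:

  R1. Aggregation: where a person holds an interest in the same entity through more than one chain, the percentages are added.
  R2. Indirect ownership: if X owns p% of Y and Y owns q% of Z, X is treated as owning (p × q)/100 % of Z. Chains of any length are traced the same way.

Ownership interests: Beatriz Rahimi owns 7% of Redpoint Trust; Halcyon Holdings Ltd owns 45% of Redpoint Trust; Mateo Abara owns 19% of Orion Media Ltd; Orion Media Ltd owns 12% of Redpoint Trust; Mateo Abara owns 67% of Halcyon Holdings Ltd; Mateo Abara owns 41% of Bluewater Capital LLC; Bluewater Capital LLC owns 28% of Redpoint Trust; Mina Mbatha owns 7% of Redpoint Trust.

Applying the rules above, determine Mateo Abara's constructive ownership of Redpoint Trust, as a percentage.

43.91%

Chain via Halcyon Holdings Ltd (R2): 67% × 45% = 30.15% of Redpoint Trust.
Chain via Orion Media Ltd (R2): 19% × 12% = 2.28% of Redpoint Trust.
Chain via Bluewater Capital LLC (R2): 41% × 28% = 11.48% of Redpoint Trust.
Aggregating (R1): 30.15% + 2.28% + 11.48% = 43.91%.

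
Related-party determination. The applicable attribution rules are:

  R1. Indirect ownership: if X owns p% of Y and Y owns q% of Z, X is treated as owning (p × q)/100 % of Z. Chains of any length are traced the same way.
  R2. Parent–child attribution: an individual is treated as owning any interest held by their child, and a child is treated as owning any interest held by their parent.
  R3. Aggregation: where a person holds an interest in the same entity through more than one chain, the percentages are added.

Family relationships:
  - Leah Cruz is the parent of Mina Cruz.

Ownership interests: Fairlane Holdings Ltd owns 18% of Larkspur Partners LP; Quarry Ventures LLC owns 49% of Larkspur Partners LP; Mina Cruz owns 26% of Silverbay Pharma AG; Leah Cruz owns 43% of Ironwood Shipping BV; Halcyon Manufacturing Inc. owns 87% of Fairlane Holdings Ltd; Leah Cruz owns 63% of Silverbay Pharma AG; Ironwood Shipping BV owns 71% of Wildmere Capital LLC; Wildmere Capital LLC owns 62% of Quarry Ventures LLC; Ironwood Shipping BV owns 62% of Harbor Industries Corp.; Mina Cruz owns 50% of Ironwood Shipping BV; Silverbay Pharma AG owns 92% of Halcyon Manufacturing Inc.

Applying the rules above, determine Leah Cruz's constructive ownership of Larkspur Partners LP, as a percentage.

32.882322%

By parent–child attribution (R2), Leah Cruz is treated as also owning Mina Cruz's interest in Ironwood Shipping BV, giving 43% + 50% = 93%.
By parent–child attribution (R2), Leah Cruz is treated as also owning Mina Cruz's interest in Silverbay Pharma AG, giving 63% + 26% = 89%.
Chain via Ironwood Shipping BV → Wildmere Capital LLC → Quarry Ventures LLC (R1): 93% × 71% × 62% × 49% = 20.059914% of Larkspur Partners LP.
Chain via Silverbay Pharma AG → Halcyon Manufacturing Inc. → Fairlane Holdings Ltd (R1): 89% × 92% × 87% × 18% = 12.822408% of Larkspur Partners LP.
Aggregating (R3): 20.059914% + 12.822408% = 32.882322%.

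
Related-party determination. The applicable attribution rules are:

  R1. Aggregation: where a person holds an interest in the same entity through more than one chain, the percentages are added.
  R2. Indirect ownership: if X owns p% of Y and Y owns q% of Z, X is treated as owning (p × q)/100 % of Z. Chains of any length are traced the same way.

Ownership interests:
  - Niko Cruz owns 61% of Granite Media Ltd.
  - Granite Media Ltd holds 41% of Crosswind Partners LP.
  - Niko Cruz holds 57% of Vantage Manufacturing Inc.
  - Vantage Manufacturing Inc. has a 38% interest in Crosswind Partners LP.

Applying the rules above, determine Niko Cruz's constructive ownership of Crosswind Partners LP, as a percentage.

46.67%

Chain via Vantage Manufacturing Inc. (R2): 57% × 38% = 21.66% of Crosswind Partners LP.
Chain via Granite Media Ltd (R2): 61% × 41% = 25.01% of Crosswind Partners LP.
Aggregating (R1): 21.66% + 25.01% = 46.67%.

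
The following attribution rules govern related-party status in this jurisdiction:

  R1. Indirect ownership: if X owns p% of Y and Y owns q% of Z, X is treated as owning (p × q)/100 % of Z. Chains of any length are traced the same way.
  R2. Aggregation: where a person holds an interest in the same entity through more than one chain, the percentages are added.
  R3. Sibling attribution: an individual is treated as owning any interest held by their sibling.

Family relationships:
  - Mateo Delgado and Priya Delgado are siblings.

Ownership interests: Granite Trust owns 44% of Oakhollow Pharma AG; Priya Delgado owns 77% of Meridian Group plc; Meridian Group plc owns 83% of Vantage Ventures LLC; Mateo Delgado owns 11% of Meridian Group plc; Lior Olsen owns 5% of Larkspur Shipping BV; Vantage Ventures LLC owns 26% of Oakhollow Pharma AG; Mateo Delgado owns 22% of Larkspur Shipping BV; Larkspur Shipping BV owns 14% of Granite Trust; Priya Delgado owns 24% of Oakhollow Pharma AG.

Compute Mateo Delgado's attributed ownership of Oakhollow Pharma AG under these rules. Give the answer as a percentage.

By sibling attribution (R3), Mateo Delgado is treated as also owning Priya Delgado's interest in Meridian Group plc, giving 11% + 77% = 88%.
By sibling attribution (R3), Mateo Delgado is treated as owning Priya Delgado's 24% interest in Oakhollow Pharma AG.
Chain via Meridian Group plc → Vantage Ventures LLC (R1): 88% × 83% × 26% = 18.9904% of Oakhollow Pharma AG.
Chain via Larkspur Shipping BV → Granite Trust (R1): 22% × 14% × 44% = 1.3552% of Oakhollow Pharma AG.
Direct interest in Oakhollow Pharma AG: 24%.
Aggregating (R2): 18.9904% + 1.3552% + 24% = 44.3456%.

44.3456%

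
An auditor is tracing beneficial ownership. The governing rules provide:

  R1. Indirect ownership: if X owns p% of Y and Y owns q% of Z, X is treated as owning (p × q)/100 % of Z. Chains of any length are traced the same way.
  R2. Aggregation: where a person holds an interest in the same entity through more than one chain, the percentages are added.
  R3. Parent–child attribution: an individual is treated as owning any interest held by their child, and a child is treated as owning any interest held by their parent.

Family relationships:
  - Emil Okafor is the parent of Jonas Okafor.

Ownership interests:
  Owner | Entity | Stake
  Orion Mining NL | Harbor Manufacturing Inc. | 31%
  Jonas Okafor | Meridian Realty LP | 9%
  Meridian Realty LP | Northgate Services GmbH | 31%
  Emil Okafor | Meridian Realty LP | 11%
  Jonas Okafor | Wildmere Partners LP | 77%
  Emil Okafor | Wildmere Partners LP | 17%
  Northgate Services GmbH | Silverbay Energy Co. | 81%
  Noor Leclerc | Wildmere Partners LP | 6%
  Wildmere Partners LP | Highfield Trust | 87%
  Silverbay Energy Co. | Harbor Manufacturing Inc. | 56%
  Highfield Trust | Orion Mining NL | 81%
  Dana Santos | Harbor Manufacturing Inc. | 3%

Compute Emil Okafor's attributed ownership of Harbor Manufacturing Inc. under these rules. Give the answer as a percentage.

By parent–child attribution (R3), Emil Okafor is treated as also owning Jonas Okafor's interest in Wildmere Partners LP, giving 17% + 77% = 94%.
By parent–child attribution (R3), Emil Okafor is treated as also owning Jonas Okafor's interest in Meridian Realty LP, giving 11% + 9% = 20%.
Chain via Wildmere Partners LP → Highfield Trust → Orion Mining NL (R1): 94% × 87% × 81% × 31% = 20.534958% of Harbor Manufacturing Inc.
Chain via Meridian Realty LP → Northgate Services GmbH → Silverbay Energy Co. (R1): 20% × 31% × 81% × 56% = 2.81232% of Harbor Manufacturing Inc.
Aggregating (R2): 20.534958% + 2.81232% = 23.347278%.

23.347278%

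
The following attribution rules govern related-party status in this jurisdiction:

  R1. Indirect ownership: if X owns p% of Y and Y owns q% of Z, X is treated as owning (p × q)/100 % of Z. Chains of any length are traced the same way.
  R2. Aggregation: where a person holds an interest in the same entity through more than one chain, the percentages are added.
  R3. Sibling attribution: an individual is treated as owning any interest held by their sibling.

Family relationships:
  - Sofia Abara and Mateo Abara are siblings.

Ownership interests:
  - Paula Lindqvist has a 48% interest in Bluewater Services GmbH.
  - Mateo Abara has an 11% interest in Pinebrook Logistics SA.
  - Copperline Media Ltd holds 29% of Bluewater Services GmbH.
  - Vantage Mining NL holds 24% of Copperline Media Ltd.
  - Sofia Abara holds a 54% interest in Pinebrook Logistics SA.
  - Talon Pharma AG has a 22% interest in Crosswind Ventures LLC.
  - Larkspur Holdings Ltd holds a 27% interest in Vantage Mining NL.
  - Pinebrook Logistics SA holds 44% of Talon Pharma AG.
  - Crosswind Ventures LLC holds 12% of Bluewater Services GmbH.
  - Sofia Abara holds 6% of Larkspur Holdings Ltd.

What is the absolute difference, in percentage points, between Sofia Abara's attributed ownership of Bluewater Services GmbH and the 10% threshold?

By sibling attribution (R3), Sofia Abara is treated as also owning Mateo Abara's interest in Pinebrook Logistics SA, giving 54% + 11% = 65%.
Chain via Larkspur Holdings Ltd → Vantage Mining NL → Copperline Media Ltd (R1): 6% × 27% × 24% × 29% = 0.112752% of Bluewater Services GmbH.
Chain via Pinebrook Logistics SA → Talon Pharma AG → Crosswind Ventures LLC (R1): 65% × 44% × 22% × 12% = 0.75504% of Bluewater Services GmbH.
Aggregating (R2): 0.112752% + 0.75504% = 0.867792%.
0.867792% falls short of the 10% threshold by 9.132208 percentage points.

9.132208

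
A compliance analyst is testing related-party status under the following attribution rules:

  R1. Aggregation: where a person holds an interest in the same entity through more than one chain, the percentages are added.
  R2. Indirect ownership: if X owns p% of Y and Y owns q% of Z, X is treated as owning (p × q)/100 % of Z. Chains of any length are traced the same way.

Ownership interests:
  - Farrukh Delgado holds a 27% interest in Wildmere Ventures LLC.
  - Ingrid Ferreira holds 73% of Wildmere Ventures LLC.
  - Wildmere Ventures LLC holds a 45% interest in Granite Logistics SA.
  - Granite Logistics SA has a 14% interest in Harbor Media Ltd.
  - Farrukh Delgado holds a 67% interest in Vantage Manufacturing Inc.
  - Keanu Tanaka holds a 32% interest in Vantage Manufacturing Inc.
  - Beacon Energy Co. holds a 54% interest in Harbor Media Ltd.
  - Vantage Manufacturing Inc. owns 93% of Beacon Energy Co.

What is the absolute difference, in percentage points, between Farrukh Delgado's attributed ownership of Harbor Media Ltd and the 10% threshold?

25.3484

Chain via Vantage Manufacturing Inc. → Beacon Energy Co. (R2): 67% × 93% × 54% = 33.6474% of Harbor Media Ltd.
Chain via Wildmere Ventures LLC → Granite Logistics SA (R2): 27% × 45% × 14% = 1.701% of Harbor Media Ltd.
Aggregating (R1): 33.6474% + 1.701% = 35.3484%.
35.3484% exceeds the 10% threshold by 25.3484 percentage points.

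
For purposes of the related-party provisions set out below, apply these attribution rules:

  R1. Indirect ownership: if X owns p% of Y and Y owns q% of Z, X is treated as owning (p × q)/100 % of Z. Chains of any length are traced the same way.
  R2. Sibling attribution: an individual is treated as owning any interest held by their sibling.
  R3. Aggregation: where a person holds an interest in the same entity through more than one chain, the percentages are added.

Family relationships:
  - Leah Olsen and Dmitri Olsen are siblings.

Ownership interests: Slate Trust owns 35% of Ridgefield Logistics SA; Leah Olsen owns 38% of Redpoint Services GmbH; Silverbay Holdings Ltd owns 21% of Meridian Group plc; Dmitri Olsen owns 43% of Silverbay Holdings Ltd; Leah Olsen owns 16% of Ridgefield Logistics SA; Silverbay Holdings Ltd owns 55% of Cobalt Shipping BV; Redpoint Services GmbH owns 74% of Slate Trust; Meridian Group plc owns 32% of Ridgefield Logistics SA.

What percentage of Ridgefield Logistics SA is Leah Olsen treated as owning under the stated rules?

28.7316%

By sibling attribution (R2), Leah Olsen is treated as owning Dmitri Olsen's 43% interest in Silverbay Holdings Ltd.
Chain via Redpoint Services GmbH → Slate Trust (R1): 38% × 74% × 35% = 9.842% of Ridgefield Logistics SA.
Direct interest in Ridgefield Logistics SA: 16%.
Chain via Silverbay Holdings Ltd → Meridian Group plc (R1): 43% × 21% × 32% = 2.8896% of Ridgefield Logistics SA.
Aggregating (R3): 9.842% + 16% + 2.8896% = 28.7316%.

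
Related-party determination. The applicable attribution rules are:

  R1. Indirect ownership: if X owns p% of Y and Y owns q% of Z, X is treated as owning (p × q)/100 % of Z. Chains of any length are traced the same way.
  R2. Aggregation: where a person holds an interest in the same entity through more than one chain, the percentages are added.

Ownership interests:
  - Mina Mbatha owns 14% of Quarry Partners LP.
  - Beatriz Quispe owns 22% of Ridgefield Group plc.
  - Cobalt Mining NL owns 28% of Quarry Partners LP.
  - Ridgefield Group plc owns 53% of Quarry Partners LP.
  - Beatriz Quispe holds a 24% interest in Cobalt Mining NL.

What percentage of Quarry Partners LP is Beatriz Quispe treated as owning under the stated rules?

Chain via Ridgefield Group plc (R1): 22% × 53% = 11.66% of Quarry Partners LP.
Chain via Cobalt Mining NL (R1): 24% × 28% = 6.72% of Quarry Partners LP.
Aggregating (R2): 11.66% + 6.72% = 18.38%.

18.38%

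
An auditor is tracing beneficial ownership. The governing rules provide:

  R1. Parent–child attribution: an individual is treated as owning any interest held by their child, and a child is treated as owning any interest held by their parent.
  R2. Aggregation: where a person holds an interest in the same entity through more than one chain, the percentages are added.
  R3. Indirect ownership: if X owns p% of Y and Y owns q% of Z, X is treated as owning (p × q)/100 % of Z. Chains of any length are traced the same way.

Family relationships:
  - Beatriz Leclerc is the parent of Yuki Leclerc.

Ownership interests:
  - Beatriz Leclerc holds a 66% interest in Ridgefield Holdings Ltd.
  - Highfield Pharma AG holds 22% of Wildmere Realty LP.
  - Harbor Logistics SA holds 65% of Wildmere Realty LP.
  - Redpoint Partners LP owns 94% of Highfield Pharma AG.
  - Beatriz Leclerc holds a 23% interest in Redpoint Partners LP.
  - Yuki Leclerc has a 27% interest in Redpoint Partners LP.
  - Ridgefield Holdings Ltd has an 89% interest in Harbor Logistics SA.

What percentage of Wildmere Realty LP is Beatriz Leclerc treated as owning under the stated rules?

By parent–child attribution (R1), Beatriz Leclerc is treated as also owning Yuki Leclerc's interest in Redpoint Partners LP, giving 23% + 27% = 50%.
Chain via Ridgefield Holdings Ltd → Harbor Logistics SA (R3): 66% × 89% × 65% = 38.181% of Wildmere Realty LP.
Chain via Redpoint Partners LP → Highfield Pharma AG (R3): 50% × 94% × 22% = 10.34% of Wildmere Realty LP.
Aggregating (R2): 38.181% + 10.34% = 48.521%.

48.521%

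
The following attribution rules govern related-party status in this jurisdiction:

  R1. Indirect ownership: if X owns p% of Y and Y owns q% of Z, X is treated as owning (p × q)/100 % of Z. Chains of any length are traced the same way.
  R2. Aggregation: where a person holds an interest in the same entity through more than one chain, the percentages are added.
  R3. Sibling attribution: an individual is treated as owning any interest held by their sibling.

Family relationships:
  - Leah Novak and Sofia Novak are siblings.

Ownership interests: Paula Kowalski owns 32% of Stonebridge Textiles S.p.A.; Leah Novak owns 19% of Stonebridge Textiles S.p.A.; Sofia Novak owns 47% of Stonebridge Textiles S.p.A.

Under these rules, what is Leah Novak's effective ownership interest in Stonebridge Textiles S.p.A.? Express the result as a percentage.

By sibling attribution (R3), Leah Novak is treated as also owning Sofia Novak's interest in Stonebridge Textiles S.p.A, giving 19% + 47% = 66%.
Direct interest in Stonebridge Textiles S.p.A: 66%.

66%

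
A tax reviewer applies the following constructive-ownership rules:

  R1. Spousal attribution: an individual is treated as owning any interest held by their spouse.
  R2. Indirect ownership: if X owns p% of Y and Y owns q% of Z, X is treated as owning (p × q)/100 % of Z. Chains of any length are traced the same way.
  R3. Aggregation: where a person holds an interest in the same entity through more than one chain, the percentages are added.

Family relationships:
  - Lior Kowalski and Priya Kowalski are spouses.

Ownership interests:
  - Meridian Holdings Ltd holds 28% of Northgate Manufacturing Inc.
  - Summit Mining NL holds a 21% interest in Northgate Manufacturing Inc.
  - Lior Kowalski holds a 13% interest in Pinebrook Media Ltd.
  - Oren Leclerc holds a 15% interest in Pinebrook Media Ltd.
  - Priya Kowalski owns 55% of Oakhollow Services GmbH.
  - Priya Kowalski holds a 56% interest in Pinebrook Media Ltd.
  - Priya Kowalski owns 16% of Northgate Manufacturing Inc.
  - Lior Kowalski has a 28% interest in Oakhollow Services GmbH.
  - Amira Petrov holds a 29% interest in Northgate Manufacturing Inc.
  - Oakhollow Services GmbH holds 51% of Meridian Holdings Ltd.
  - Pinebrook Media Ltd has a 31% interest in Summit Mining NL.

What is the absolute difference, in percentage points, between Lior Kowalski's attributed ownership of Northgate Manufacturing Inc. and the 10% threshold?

22.3443

By spousal attribution (R1), Lior Kowalski is treated as also owning Priya Kowalski's interest in Oakhollow Services GmbH, giving 28% + 55% = 83%.
By spousal attribution (R1), Lior Kowalski is treated as also owning Priya Kowalski's interest in Pinebrook Media Ltd, giving 13% + 56% = 69%.
By spousal attribution (R1), Lior Kowalski is treated as owning Priya Kowalski's 16% interest in Northgate Manufacturing Inc.
Chain via Oakhollow Services GmbH → Meridian Holdings Ltd (R2): 83% × 51% × 28% = 11.8524% of Northgate Manufacturing Inc.
Chain via Pinebrook Media Ltd → Summit Mining NL (R2): 69% × 31% × 21% = 4.4919% of Northgate Manufacturing Inc.
Direct interest in Northgate Manufacturing Inc: 16%.
Aggregating (R3): 11.8524% + 4.4919% + 16% = 32.3443%.
32.3443% exceeds the 10% threshold by 22.3443 percentage points.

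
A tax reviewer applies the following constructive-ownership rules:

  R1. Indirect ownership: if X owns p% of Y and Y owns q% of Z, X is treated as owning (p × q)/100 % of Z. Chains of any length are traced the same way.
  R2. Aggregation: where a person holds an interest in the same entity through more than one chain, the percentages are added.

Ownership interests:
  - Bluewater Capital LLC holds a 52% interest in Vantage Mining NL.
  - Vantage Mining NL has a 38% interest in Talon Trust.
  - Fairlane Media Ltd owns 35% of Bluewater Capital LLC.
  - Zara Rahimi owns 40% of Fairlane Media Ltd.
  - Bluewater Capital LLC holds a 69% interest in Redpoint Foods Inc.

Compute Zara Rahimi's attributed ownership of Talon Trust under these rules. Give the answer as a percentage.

2.7664%

Chain via Fairlane Media Ltd → Bluewater Capital LLC → Vantage Mining NL (R1): 40% × 35% × 52% × 38% = 2.7664% of Talon Trust.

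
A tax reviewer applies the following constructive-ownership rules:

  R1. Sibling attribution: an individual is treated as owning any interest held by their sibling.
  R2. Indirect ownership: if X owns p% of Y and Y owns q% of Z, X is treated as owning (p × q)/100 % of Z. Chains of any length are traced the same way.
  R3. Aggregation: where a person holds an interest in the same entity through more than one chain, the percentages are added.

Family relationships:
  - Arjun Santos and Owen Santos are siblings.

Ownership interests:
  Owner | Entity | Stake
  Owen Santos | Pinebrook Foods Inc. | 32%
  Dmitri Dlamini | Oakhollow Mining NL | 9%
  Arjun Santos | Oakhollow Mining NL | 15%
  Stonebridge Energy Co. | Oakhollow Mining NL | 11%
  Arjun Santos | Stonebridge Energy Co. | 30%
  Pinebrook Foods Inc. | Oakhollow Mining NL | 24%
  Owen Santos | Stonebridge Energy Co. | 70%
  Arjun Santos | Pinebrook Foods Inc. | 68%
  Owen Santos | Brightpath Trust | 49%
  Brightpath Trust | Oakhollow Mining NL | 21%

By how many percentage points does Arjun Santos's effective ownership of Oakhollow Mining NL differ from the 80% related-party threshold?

By sibling attribution (R1), Arjun Santos is treated as also owning Owen Santos's interest in Stonebridge Energy Co, giving 30% + 70% = 100%.
By sibling attribution (R1), Arjun Santos is treated as also owning Owen Santos's interest in Pinebrook Foods Inc, giving 68% + 32% = 100%.
By sibling attribution (R1), Arjun Santos is treated as owning Owen Santos's 49% interest in Brightpath Trust.
Chain via Stonebridge Energy Co. (R2): 100% × 11% = 11% of Oakhollow Mining NL.
Chain via Pinebrook Foods Inc. (R2): 100% × 24% = 24% of Oakhollow Mining NL.
Direct interest in Oakhollow Mining NL: 15%.
Chain via Brightpath Trust (R2): 49% × 21% = 10.29% of Oakhollow Mining NL.
Aggregating (R3): 11% + 24% + 15% + 10.29% = 60.29%.
60.29% falls short of the 80% threshold by 19.71 percentage points.

19.71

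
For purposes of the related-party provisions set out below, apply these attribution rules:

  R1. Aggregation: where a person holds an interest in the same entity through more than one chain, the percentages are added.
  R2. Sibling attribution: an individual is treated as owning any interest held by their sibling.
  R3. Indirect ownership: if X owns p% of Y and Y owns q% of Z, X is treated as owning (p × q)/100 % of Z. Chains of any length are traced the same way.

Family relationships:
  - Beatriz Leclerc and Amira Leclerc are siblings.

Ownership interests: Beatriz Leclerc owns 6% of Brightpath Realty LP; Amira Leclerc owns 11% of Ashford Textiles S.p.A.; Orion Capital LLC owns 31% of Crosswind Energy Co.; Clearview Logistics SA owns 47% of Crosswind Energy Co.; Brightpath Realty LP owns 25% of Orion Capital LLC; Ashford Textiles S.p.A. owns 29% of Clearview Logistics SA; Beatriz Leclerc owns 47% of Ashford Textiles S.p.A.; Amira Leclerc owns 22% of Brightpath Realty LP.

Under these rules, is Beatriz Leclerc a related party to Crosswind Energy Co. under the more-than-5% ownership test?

By sibling attribution (R2), Beatriz Leclerc is treated as also owning Amira Leclerc's interest in Brightpath Realty LP, giving 6% + 22% = 28%.
By sibling attribution (R2), Beatriz Leclerc is treated as also owning Amira Leclerc's interest in Ashford Textiles S.p.A, giving 47% + 11% = 58%.
Chain via Brightpath Realty LP → Orion Capital LLC (R3): 28% × 25% × 31% = 2.17% of Crosswind Energy Co.
Chain via Ashford Textiles S.p.A. → Clearview Logistics SA (R3): 58% × 29% × 47% = 7.9054% of Crosswind Energy Co.
Aggregating (R1): 2.17% + 7.9054% = 10.0754%.
10.0754% exceeds the 5% threshold, so Beatriz is a related party to Crosswind Energy Co.

Yes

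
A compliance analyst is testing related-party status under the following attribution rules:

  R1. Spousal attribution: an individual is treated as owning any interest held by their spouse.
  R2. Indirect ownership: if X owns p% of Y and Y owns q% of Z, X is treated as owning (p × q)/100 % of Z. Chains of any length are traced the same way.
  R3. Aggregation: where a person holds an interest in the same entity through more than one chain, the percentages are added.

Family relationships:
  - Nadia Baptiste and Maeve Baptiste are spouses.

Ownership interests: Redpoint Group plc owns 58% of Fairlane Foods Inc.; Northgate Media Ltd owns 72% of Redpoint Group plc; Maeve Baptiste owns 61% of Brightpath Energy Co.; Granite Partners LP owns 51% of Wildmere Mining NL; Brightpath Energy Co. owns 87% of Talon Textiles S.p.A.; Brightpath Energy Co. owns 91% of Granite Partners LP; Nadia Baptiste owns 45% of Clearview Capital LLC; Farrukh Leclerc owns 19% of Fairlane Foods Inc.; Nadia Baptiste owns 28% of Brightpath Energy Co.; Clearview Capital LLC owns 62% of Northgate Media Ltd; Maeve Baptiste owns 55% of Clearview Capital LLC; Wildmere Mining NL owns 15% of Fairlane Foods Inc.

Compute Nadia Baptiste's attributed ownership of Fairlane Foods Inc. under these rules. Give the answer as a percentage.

By spousal attribution (R1), Nadia Baptiste is treated as also owning Maeve Baptiste's interest in Brightpath Energy Co, giving 28% + 61% = 89%.
By spousal attribution (R1), Nadia Baptiste is treated as also owning Maeve Baptiste's interest in Clearview Capital LLC, giving 45% + 55% = 100%.
Chain via Brightpath Energy Co. → Granite Partners LP → Wildmere Mining NL (R2): 89% × 91% × 51% × 15% = 6.195735% of Fairlane Foods Inc.
Chain via Clearview Capital LLC → Northgate Media Ltd → Redpoint Group plc (R2): 100% × 62% × 72% × 58% = 25.8912% of Fairlane Foods Inc.
Aggregating (R3): 6.195735% + 25.8912% = 32.086935%.

32.086935%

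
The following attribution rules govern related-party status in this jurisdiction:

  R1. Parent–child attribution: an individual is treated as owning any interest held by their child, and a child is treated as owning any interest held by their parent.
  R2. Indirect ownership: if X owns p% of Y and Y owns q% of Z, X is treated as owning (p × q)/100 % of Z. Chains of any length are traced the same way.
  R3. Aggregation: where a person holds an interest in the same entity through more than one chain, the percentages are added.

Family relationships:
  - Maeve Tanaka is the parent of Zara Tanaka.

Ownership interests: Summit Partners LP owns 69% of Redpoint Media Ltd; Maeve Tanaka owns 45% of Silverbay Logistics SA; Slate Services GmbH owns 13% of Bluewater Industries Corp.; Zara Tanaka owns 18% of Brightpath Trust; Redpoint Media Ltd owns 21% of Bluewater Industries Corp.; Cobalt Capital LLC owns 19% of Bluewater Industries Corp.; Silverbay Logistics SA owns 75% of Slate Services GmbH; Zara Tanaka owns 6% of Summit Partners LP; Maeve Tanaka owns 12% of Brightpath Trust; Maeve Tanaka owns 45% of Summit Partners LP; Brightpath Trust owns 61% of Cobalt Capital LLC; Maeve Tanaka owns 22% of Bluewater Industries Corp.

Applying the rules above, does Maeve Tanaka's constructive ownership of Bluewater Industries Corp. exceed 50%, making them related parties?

By parent–child attribution (R1), Maeve Tanaka is treated as also owning Zara Tanaka's interest in Summit Partners LP, giving 45% + 6% = 51%.
By parent–child attribution (R1), Maeve Tanaka is treated as also owning Zara Tanaka's interest in Brightpath Trust, giving 12% + 18% = 30%.
Chain via Summit Partners LP → Redpoint Media Ltd (R2): 51% × 69% × 21% = 7.3899% of Bluewater Industries Corp.
Chain via Brightpath Trust → Cobalt Capital LLC (R2): 30% × 61% × 19% = 3.477% of Bluewater Industries Corp.
Chain via Silverbay Logistics SA → Slate Services GmbH (R2): 45% × 75% × 13% = 4.3875% of Bluewater Industries Corp.
Direct interest in Bluewater Industries Corp: 22%.
Aggregating (R3): 7.3899% + 3.477% + 4.3875% + 22% = 37.2544%.
37.2544% does not exceed the 50% threshold, so Maeve is not a related party to Bluewater Industries Corp.

No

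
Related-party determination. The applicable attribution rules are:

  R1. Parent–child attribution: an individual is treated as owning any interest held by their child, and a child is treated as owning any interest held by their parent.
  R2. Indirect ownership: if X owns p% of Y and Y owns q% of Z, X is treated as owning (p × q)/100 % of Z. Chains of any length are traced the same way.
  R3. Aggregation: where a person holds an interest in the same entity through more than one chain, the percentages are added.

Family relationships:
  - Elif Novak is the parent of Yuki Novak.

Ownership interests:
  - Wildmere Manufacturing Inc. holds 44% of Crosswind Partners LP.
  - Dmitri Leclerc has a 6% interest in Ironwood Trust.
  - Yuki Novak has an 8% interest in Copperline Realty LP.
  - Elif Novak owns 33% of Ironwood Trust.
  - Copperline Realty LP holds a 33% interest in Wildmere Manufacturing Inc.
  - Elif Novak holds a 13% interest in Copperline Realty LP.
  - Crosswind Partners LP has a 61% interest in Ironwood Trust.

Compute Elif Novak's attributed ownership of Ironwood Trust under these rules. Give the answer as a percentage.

34.860012%

By parent–child attribution (R1), Elif Novak is treated as also owning Yuki Novak's interest in Copperline Realty LP, giving 13% + 8% = 21%.
Chain via Copperline Realty LP → Wildmere Manufacturing Inc. → Crosswind Partners LP (R2): 21% × 33% × 44% × 61% = 1.860012% of Ironwood Trust.
Direct interest in Ironwood Trust: 33%.
Aggregating (R3): 1.860012% + 33% = 34.860012%.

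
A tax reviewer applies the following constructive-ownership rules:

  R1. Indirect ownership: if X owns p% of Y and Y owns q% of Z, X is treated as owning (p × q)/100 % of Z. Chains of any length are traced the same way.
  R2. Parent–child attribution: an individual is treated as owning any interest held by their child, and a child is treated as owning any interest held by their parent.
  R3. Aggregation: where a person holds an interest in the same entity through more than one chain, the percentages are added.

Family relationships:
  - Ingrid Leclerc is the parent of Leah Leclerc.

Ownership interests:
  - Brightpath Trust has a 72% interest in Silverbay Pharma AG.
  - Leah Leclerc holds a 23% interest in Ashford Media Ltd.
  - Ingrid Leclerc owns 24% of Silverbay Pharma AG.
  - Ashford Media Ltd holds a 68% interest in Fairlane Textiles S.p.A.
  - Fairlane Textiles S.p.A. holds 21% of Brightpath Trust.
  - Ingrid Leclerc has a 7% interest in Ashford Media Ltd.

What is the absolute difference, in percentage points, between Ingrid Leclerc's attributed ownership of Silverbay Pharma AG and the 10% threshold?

17.08448

By parent–child attribution (R2), Ingrid Leclerc is treated as also owning Leah Leclerc's interest in Ashford Media Ltd, giving 7% + 23% = 30%.
Chain via Ashford Media Ltd → Fairlane Textiles S.p.A. → Brightpath Trust (R1): 30% × 68% × 21% × 72% = 3.08448% of Silverbay Pharma AG.
Direct interest in Silverbay Pharma AG: 24%.
Aggregating (R3): 3.08448% + 24% = 27.08448%.
27.08448% exceeds the 10% threshold by 17.08448 percentage points.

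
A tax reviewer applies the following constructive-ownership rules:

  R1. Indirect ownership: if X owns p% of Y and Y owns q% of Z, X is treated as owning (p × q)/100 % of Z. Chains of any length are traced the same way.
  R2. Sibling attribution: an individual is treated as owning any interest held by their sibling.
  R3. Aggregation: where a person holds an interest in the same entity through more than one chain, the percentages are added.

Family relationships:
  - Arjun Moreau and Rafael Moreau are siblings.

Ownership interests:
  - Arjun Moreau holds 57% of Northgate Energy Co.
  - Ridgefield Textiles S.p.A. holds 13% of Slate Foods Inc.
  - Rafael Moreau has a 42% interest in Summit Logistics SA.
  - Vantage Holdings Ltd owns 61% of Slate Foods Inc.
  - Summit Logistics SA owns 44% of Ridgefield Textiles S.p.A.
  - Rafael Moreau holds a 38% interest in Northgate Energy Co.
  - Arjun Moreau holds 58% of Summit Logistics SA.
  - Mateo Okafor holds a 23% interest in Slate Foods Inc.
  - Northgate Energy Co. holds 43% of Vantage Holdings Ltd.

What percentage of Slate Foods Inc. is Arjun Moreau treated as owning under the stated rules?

By sibling attribution (R2), Arjun Moreau is treated as also owning Rafael Moreau's interest in Summit Logistics SA, giving 58% + 42% = 100%.
By sibling attribution (R2), Arjun Moreau is treated as also owning Rafael Moreau's interest in Northgate Energy Co, giving 57% + 38% = 95%.
Chain via Summit Logistics SA → Ridgefield Textiles S.p.A. (R1): 100% × 44% × 13% = 5.72% of Slate Foods Inc.
Chain via Northgate Energy Co. → Vantage Holdings Ltd (R1): 95% × 43% × 61% = 24.9185% of Slate Foods Inc.
Aggregating (R3): 5.72% + 24.9185% = 30.6385%.

30.6385%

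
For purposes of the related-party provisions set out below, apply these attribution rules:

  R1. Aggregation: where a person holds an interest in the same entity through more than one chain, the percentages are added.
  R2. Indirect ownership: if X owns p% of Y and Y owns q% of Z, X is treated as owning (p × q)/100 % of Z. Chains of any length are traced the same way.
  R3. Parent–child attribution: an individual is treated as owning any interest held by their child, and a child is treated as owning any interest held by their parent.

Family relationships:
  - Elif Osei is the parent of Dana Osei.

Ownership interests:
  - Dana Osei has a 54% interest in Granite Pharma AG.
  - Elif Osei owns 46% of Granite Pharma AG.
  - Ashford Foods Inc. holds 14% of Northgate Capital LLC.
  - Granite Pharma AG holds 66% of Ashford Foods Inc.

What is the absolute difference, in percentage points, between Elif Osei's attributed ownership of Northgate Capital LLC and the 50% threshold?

By parent–child attribution (R3), Elif Osei is treated as also owning Dana Osei's interest in Granite Pharma AG, giving 46% + 54% = 100%.
Chain via Granite Pharma AG → Ashford Foods Inc. (R2): 100% × 66% × 14% = 9.24% of Northgate Capital LLC.
9.24% falls short of the 50% threshold by 40.76 percentage points.

40.76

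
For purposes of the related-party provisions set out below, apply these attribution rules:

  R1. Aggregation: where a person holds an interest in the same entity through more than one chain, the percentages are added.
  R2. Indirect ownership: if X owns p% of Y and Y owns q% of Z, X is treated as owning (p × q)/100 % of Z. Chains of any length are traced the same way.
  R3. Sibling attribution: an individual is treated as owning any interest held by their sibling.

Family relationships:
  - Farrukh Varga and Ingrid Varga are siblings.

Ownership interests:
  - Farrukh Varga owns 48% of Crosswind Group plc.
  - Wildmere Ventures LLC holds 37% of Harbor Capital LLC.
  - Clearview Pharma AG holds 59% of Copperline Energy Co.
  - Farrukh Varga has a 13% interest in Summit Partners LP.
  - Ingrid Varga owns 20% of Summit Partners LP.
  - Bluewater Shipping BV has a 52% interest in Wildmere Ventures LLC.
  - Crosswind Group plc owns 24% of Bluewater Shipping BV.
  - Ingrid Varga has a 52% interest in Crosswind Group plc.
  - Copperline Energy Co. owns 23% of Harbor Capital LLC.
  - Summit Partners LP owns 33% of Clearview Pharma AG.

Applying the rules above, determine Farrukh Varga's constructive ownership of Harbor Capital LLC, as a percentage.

6.095373%

By sibling attribution (R3), Farrukh Varga is treated as also owning Ingrid Varga's interest in Summit Partners LP, giving 13% + 20% = 33%.
By sibling attribution (R3), Farrukh Varga is treated as also owning Ingrid Varga's interest in Crosswind Group plc, giving 48% + 52% = 100%.
Chain via Summit Partners LP → Clearview Pharma AG → Copperline Energy Co. (R2): 33% × 33% × 59% × 23% = 1.477773% of Harbor Capital LLC.
Chain via Crosswind Group plc → Bluewater Shipping BV → Wildmere Ventures LLC (R2): 100% × 24% × 52% × 37% = 4.6176% of Harbor Capital LLC.
Aggregating (R1): 1.477773% + 4.6176% = 6.095373%.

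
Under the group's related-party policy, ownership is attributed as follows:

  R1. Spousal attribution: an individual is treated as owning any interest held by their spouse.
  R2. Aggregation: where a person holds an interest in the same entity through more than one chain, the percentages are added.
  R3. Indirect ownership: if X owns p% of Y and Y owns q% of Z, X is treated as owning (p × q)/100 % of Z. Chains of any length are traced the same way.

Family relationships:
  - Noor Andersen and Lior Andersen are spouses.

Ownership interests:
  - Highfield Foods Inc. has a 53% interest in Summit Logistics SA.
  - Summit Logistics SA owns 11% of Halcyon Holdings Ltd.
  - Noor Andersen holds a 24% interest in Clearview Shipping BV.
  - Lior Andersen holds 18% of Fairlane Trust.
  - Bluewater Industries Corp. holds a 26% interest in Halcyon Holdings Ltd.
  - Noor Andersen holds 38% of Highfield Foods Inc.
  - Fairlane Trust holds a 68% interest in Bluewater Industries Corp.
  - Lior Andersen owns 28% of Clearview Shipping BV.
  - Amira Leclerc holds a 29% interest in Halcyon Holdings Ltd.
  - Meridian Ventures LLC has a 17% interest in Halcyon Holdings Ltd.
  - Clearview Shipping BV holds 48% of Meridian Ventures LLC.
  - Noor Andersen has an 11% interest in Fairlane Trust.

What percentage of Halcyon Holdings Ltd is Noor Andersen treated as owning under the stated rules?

11.5858%

By spousal attribution (R1), Noor Andersen is treated as also owning Lior Andersen's interest in Fairlane Trust, giving 11% + 18% = 29%.
By spousal attribution (R1), Noor Andersen is treated as also owning Lior Andersen's interest in Clearview Shipping BV, giving 24% + 28% = 52%.
Chain via Fairlane Trust → Bluewater Industries Corp. (R3): 29% × 68% × 26% = 5.1272% of Halcyon Holdings Ltd.
Chain via Highfield Foods Inc. → Summit Logistics SA (R3): 38% × 53% × 11% = 2.2154% of Halcyon Holdings Ltd.
Chain via Clearview Shipping BV → Meridian Ventures LLC (R3): 52% × 48% × 17% = 4.2432% of Halcyon Holdings Ltd.
Aggregating (R2): 5.1272% + 2.2154% + 4.2432% = 11.5858%.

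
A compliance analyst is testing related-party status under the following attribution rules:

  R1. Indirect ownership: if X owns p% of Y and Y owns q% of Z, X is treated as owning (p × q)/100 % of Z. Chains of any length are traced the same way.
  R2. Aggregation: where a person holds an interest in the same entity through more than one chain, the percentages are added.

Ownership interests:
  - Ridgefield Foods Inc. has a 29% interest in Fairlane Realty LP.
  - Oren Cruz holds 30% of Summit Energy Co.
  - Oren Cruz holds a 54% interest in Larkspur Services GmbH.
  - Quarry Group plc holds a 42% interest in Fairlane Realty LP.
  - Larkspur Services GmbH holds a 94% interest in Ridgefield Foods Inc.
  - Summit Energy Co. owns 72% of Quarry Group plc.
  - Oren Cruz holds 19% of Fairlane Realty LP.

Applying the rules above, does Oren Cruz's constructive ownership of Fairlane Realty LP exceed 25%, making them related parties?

Chain via Larkspur Services GmbH → Ridgefield Foods Inc. (R1): 54% × 94% × 29% = 14.7204% of Fairlane Realty LP.
Chain via Summit Energy Co. → Quarry Group plc (R1): 30% × 72% × 42% = 9.072% of Fairlane Realty LP.
Direct interest in Fairlane Realty LP: 19%.
Aggregating (R2): 14.7204% + 9.072% + 19% = 42.7924%.
42.7924% exceeds the 25% threshold, so Oren is a related party to Fairlane Realty LP.

Yes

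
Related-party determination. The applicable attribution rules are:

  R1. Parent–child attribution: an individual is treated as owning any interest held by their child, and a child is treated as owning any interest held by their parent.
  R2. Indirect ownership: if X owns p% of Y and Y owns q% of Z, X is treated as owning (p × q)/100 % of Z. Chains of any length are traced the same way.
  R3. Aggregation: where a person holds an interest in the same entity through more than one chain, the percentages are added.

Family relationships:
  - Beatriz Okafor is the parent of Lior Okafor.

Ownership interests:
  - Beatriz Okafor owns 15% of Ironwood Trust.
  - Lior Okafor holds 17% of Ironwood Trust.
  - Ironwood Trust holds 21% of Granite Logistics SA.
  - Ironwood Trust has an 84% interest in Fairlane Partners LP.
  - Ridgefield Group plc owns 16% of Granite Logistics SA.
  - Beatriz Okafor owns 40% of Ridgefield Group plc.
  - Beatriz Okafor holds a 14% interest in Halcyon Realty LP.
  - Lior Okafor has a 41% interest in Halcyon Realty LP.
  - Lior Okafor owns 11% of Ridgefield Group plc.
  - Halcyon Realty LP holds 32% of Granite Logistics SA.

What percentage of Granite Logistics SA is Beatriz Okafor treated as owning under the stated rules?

32.48%

By parent–child attribution (R1), Beatriz Okafor is treated as also owning Lior Okafor's interest in Halcyon Realty LP, giving 14% + 41% = 55%.
By parent–child attribution (R1), Beatriz Okafor is treated as also owning Lior Okafor's interest in Ironwood Trust, giving 15% + 17% = 32%.
By parent–child attribution (R1), Beatriz Okafor is treated as also owning Lior Okafor's interest in Ridgefield Group plc, giving 40% + 11% = 51%.
Chain via Halcyon Realty LP (R2): 55% × 32% = 17.6% of Granite Logistics SA.
Chain via Ironwood Trust (R2): 32% × 21% = 6.72% of Granite Logistics SA.
Chain via Ridgefield Group plc (R2): 51% × 16% = 8.16% of Granite Logistics SA.
Aggregating (R3): 17.6% + 6.72% + 8.16% = 32.48%.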